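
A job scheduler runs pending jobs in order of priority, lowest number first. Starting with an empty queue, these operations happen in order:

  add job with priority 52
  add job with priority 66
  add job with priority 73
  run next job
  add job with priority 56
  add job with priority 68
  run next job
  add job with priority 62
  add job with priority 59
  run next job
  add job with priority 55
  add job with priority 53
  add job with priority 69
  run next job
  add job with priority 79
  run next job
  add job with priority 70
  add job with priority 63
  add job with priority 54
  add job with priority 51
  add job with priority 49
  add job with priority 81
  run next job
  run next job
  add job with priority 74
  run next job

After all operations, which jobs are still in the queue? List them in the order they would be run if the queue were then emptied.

insert 52 → {52}
insert 66 → {52, 66}
insert 73 → {52, 66, 73}
run next job → 52; now {66, 73}
insert 56 → {56, 66, 73}
insert 68 → {56, 66, 68, 73}
run next job → 56; now {66, 68, 73}
insert 62 → {62, 66, 68, 73}
insert 59 → {59, 62, 66, 68, 73}
run next job → 59; now {62, 66, 68, 73}
insert 55 → {55, 62, 66, 68, 73}
insert 53 → {53, 55, 62, 66, 68, 73}
insert 69 → {53, 55, 62, 66, 68, 69, 73}
run next job → 53; now {55, 62, 66, 68, 69, 73}
insert 79 → {55, 62, 66, 68, 69, 73, 79}
run next job → 55; now {62, 66, 68, 69, 73, 79}
insert 70 → {62, 66, 68, 69, 70, 73, 79}
insert 63 → {62, 63, 66, 68, 69, 70, 73, 79}
insert 54 → {54, 62, 63, 66, 68, 69, 70, 73, 79}
insert 51 → {51, 54, 62, 63, 66, 68, 69, 70, 73, 79}
insert 49 → {49, 51, 54, 62, 63, 66, 68, 69, 70, 73, 79}
insert 81 → {49, 51, 54, 62, 63, 66, 68, 69, 70, 73, 79, 81}
run next job → 49; now {51, 54, 62, 63, 66, 68, 69, 70, 73, 79, 81}
run next job → 51; now {54, 62, 63, 66, 68, 69, 70, 73, 79, 81}
insert 74 → {54, 62, 63, 66, 68, 69, 70, 73, 74, 79, 81}
run next job → 54; now {62, 63, 66, 68, 69, 70, 73, 74, 79, 81}

62 → 63 → 66 → 68 → 69 → 70 → 73 → 74 → 79 → 81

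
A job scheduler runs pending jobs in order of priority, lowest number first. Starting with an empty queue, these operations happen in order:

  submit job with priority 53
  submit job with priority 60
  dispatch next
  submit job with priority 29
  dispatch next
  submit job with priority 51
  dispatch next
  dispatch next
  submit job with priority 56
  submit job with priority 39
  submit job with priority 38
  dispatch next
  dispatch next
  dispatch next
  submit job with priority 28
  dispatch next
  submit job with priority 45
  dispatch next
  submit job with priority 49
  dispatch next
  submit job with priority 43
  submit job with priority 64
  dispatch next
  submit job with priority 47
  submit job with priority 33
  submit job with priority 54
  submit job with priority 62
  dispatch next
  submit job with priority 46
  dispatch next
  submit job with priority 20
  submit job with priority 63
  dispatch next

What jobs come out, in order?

insert 53 → {53}
insert 60 → {53, 60}
dispatch next → 53; now {60}
insert 29 → {29, 60}
dispatch next → 29; now {60}
insert 51 → {51, 60}
dispatch next → 51; now {60}
dispatch next → 60; now {}
insert 56 → {56}
insert 39 → {39, 56}
insert 38 → {38, 39, 56}
dispatch next → 38; now {39, 56}
dispatch next → 39; now {56}
dispatch next → 56; now {}
insert 28 → {28}
dispatch next → 28; now {}
insert 45 → {45}
dispatch next → 45; now {}
insert 49 → {49}
dispatch next → 49; now {}
insert 43 → {43}
insert 64 → {43, 64}
dispatch next → 43; now {64}
insert 47 → {47, 64}
insert 33 → {33, 47, 64}
insert 54 → {33, 47, 54, 64}
insert 62 → {33, 47, 54, 62, 64}
dispatch next → 33; now {47, 54, 62, 64}
insert 46 → {46, 47, 54, 62, 64}
dispatch next → 46; now {47, 54, 62, 64}
insert 20 → {20, 47, 54, 62, 64}
insert 63 → {20, 47, 54, 62, 63, 64}
dispatch next → 20; now {47, 54, 62, 63, 64}

53 → 29 → 51 → 60 → 38 → 39 → 56 → 28 → 45 → 49 → 43 → 33 → 46 → 20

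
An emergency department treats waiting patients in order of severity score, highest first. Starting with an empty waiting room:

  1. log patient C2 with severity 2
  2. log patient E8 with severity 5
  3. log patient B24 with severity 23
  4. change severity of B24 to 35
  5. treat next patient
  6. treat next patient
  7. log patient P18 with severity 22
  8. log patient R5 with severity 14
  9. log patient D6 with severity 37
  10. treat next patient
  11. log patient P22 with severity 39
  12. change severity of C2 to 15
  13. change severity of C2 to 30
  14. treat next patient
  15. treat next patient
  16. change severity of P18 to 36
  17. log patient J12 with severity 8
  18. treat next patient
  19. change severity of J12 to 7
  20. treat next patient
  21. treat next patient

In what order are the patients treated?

[B24, E8, D6, P22, C2, P18, R5, J12]

add C2 (severity 2) → {C2:2}
add E8 (severity 5) → {E8:5, C2:2}
add B24 (severity 23) → {B24:23, E8:5, C2:2}
update B24 to severity 35 → {B24:35, E8:5, C2:2}
treat next patient → B24; now {E8:5, C2:2}
treat next patient → E8; now {C2:2}
add P18 (severity 22) → {P18:22, C2:2}
add R5 (severity 14) → {P18:22, R5:14, C2:2}
add D6 (severity 37) → {D6:37, P18:22, R5:14, C2:2}
treat next patient → D6; now {P18:22, R5:14, C2:2}
add P22 (severity 39) → {P22:39, P18:22, R5:14, C2:2}
update C2 to severity 15 → {P22:39, P18:22, C2:15, R5:14}
update C2 to severity 30 → {P22:39, C2:30, P18:22, R5:14}
treat next patient → P22; now {C2:30, P18:22, R5:14}
treat next patient → C2; now {P18:22, R5:14}
update P18 to severity 36 → {P18:36, R5:14}
add J12 (severity 8) → {P18:36, R5:14, J12:8}
treat next patient → P18; now {R5:14, J12:8}
update J12 to severity 7 → {R5:14, J12:7}
treat next patient → R5; now {J12:7}
treat next patient → J12; now {}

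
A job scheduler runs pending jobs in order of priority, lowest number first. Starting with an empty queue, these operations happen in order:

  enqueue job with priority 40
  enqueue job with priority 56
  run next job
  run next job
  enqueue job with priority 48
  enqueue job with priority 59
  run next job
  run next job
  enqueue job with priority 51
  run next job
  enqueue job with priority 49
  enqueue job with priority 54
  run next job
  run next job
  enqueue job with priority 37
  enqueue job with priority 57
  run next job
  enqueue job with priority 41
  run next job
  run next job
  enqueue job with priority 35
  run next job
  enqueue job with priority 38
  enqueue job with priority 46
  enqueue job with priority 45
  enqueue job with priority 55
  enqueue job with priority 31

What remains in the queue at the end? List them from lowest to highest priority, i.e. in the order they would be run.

31, 38, 45, 46, 55

insert 40 → {40}
insert 56 → {40, 56}
run next job → 40; now {56}
run next job → 56; now {}
insert 48 → {48}
insert 59 → {48, 59}
run next job → 48; now {59}
run next job → 59; now {}
insert 51 → {51}
run next job → 51; now {}
insert 49 → {49}
insert 54 → {49, 54}
run next job → 49; now {54}
run next job → 54; now {}
insert 37 → {37}
insert 57 → {37, 57}
run next job → 37; now {57}
insert 41 → {41, 57}
run next job → 41; now {57}
run next job → 57; now {}
insert 35 → {35}
run next job → 35; now {}
insert 38 → {38}
insert 46 → {38, 46}
insert 45 → {38, 45, 46}
insert 55 → {38, 45, 46, 55}
insert 31 → {31, 38, 45, 46, 55}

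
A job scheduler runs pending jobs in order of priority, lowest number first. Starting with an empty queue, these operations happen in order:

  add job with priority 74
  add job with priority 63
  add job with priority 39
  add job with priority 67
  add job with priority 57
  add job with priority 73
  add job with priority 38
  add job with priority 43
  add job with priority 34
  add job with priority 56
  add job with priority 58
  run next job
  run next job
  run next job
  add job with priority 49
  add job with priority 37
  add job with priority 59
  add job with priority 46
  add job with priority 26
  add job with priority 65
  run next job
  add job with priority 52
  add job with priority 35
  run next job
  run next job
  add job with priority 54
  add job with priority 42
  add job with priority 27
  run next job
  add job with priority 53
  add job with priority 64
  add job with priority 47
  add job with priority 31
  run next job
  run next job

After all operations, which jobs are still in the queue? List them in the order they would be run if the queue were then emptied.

43, 46, 47, 49, 52, 53, 54, 56, 57, 58, 59, 63, 64, 65, 67, 73, 74

insert 74 → {74}
insert 63 → {63, 74}
insert 39 → {39, 63, 74}
insert 67 → {39, 63, 67, 74}
insert 57 → {39, 57, 63, 67, 74}
insert 73 → {39, 57, 63, 67, 73, 74}
insert 38 → {38, 39, 57, 63, 67, 73, 74}
insert 43 → {38, 39, 43, 57, 63, 67, 73, 74}
insert 34 → {34, 38, 39, 43, 57, 63, 67, 73, 74}
insert 56 → {34, 38, 39, 43, 56, 57, 63, 67, 73, 74}
insert 58 → {34, 38, 39, 43, 56, 57, 58, 63, 67, 73, 74}
run next job → 34; now {38, 39, 43, 56, 57, 58, 63, 67, 73, 74}
run next job → 38; now {39, 43, 56, 57, 58, 63, 67, 73, 74}
run next job → 39; now {43, 56, 57, 58, 63, 67, 73, 74}
insert 49 → {43, 49, 56, 57, 58, 63, 67, 73, 74}
insert 37 → {37, 43, 49, 56, 57, 58, 63, 67, 73, 74}
insert 59 → {37, 43, 49, 56, 57, 58, 59, 63, 67, 73, 74}
insert 46 → {37, 43, 46, 49, 56, 57, 58, 59, 63, 67, 73, 74}
insert 26 → {26, 37, 43, 46, 49, 56, 57, 58, 59, 63, 67, 73, 74}
insert 65 → {26, 37, 43, 46, 49, 56, 57, 58, 59, 63, 65, 67, 73, 74}
run next job → 26; now {37, 43, 46, 49, 56, 57, 58, 59, 63, 65, 67, 73, 74}
insert 52 → {37, 43, 46, 49, 52, 56, 57, 58, 59, 63, 65, 67, 73, 74}
insert 35 → {35, 37, 43, 46, 49, 52, 56, 57, 58, 59, 63, 65, 67, 73, 74}
run next job → 35; now {37, 43, 46, 49, 52, 56, 57, 58, 59, 63, 65, 67, 73, 74}
run next job → 37; now {43, 46, 49, 52, 56, 57, 58, 59, 63, 65, 67, 73, 74}
insert 54 → {43, 46, 49, 52, 54, 56, 57, 58, 59, 63, 65, 67, 73, 74}
insert 42 → {42, 43, 46, 49, 52, 54, 56, 57, 58, 59, 63, 65, 67, 73, 74}
insert 27 → {27, 42, 43, 46, 49, 52, 54, 56, 57, 58, 59, 63, 65, 67, 73, 74}
run next job → 27; now {42, 43, 46, 49, 52, 54, 56, 57, 58, 59, 63, 65, 67, 73, 74}
insert 53 → {42, 43, 46, 49, 52, 53, 54, 56, 57, 58, 59, 63, 65, 67, 73, 74}
insert 64 → {42, 43, 46, 49, 52, 53, 54, 56, 57, 58, 59, 63, 64, 65, 67, 73, 74}
insert 47 → {42, 43, 46, 47, 49, 52, 53, 54, 56, 57, 58, 59, 63, 64, 65, 67, 73, 74}
insert 31 → {31, 42, 43, 46, 47, 49, 52, 53, 54, 56, 57, 58, 59, 63, 64, 65, 67, 73, 74}
run next job → 31; now {42, 43, 46, 47, 49, 52, 53, 54, 56, 57, 58, 59, 63, 64, 65, 67, 73, 74}
run next job → 42; now {43, 46, 47, 49, 52, 53, 54, 56, 57, 58, 59, 63, 64, 65, 67, 73, 74}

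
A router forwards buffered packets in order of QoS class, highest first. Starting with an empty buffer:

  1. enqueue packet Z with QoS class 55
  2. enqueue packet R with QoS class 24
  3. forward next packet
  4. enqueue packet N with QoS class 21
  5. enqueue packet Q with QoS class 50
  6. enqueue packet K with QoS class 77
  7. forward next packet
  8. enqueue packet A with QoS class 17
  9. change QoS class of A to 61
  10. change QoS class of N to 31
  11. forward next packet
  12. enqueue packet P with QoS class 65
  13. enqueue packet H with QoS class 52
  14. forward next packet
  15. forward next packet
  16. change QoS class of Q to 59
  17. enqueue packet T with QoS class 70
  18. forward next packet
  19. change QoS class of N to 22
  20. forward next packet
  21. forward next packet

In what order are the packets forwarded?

add Z (QoS class 55) → {Z:55}
add R (QoS class 24) → {Z:55, R:24}
forward next packet → Z; now {R:24}
add N (QoS class 21) → {R:24, N:21}
add Q (QoS class 50) → {Q:50, R:24, N:21}
add K (QoS class 77) → {K:77, Q:50, R:24, N:21}
forward next packet → K; now {Q:50, R:24, N:21}
add A (QoS class 17) → {Q:50, R:24, N:21, A:17}
update A to QoS class 61 → {A:61, Q:50, R:24, N:21}
update N to QoS class 31 → {A:61, Q:50, N:31, R:24}
forward next packet → A; now {Q:50, N:31, R:24}
add P (QoS class 65) → {P:65, Q:50, N:31, R:24}
add H (QoS class 52) → {P:65, H:52, Q:50, N:31, R:24}
forward next packet → P; now {H:52, Q:50, N:31, R:24}
forward next packet → H; now {Q:50, N:31, R:24}
update Q to QoS class 59 → {Q:59, N:31, R:24}
add T (QoS class 70) → {T:70, Q:59, N:31, R:24}
forward next packet → T; now {Q:59, N:31, R:24}
update N to QoS class 22 → {Q:59, R:24, N:22}
forward next packet → Q; now {R:24, N:22}
forward next packet → R; now {N:22}

[Z, K, A, P, H, T, Q, R]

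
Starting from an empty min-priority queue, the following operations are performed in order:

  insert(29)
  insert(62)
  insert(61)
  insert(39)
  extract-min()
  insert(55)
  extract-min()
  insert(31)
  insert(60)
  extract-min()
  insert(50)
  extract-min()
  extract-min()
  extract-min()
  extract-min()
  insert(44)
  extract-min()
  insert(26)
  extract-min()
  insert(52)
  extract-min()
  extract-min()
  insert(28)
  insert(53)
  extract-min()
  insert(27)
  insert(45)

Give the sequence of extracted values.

29 → 39 → 31 → 50 → 55 → 60 → 61 → 44 → 26 → 52 → 62 → 28

insert 29 → {29}
insert 62 → {29, 62}
insert 61 → {29, 61, 62}
insert 39 → {29, 39, 61, 62}
extract-min → 29; now {39, 61, 62}
insert 55 → {39, 55, 61, 62}
extract-min → 39; now {55, 61, 62}
insert 31 → {31, 55, 61, 62}
insert 60 → {31, 55, 60, 61, 62}
extract-min → 31; now {55, 60, 61, 62}
insert 50 → {50, 55, 60, 61, 62}
extract-min → 50; now {55, 60, 61, 62}
extract-min → 55; now {60, 61, 62}
extract-min → 60; now {61, 62}
extract-min → 61; now {62}
insert 44 → {44, 62}
extract-min → 44; now {62}
insert 26 → {26, 62}
extract-min → 26; now {62}
insert 52 → {52, 62}
extract-min → 52; now {62}
extract-min → 62; now {}
insert 28 → {28}
insert 53 → {28, 53}
extract-min → 28; now {53}
insert 27 → {27, 53}
insert 45 → {27, 45, 53}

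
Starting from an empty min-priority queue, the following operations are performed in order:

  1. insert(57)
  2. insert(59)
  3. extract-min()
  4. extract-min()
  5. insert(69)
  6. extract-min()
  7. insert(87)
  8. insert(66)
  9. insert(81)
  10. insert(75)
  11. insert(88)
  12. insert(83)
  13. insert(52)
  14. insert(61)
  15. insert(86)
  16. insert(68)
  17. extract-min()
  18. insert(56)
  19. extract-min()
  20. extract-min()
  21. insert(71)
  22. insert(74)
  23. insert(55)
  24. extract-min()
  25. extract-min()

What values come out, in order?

insert 57 → {57}
insert 59 → {57, 59}
extract-min → 57; now {59}
extract-min → 59; now {}
insert 69 → {69}
extract-min → 69; now {}
insert 87 → {87}
insert 66 → {66, 87}
insert 81 → {66, 81, 87}
insert 75 → {66, 75, 81, 87}
insert 88 → {66, 75, 81, 87, 88}
insert 83 → {66, 75, 81, 83, 87, 88}
insert 52 → {52, 66, 75, 81, 83, 87, 88}
insert 61 → {52, 61, 66, 75, 81, 83, 87, 88}
insert 86 → {52, 61, 66, 75, 81, 83, 86, 87, 88}
insert 68 → {52, 61, 66, 68, 75, 81, 83, 86, 87, 88}
extract-min → 52; now {61, 66, 68, 75, 81, 83, 86, 87, 88}
insert 56 → {56, 61, 66, 68, 75, 81, 83, 86, 87, 88}
extract-min → 56; now {61, 66, 68, 75, 81, 83, 86, 87, 88}
extract-min → 61; now {66, 68, 75, 81, 83, 86, 87, 88}
insert 71 → {66, 68, 71, 75, 81, 83, 86, 87, 88}
insert 74 → {66, 68, 71, 74, 75, 81, 83, 86, 87, 88}
insert 55 → {55, 66, 68, 71, 74, 75, 81, 83, 86, 87, 88}
extract-min → 55; now {66, 68, 71, 74, 75, 81, 83, 86, 87, 88}
extract-min → 66; now {68, 71, 74, 75, 81, 83, 86, 87, 88}

57, 59, 69, 52, 56, 61, 55, 66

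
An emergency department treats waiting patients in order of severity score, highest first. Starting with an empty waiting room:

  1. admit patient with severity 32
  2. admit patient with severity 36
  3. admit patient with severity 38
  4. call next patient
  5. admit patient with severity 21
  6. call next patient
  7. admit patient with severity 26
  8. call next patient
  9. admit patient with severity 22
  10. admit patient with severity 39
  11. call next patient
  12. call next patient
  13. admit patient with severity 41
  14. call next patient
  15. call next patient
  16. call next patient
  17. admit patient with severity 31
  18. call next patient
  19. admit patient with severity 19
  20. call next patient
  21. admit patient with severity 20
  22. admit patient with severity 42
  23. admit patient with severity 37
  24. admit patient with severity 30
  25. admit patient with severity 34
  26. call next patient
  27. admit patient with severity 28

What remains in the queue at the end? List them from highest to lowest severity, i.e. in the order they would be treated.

insert 32 → {32}
insert 36 → {36, 32}
insert 38 → {38, 36, 32}
call next patient → 38; now {36, 32}
insert 21 → {36, 32, 21}
call next patient → 36; now {32, 21}
insert 26 → {32, 26, 21}
call next patient → 32; now {26, 21}
insert 22 → {26, 22, 21}
insert 39 → {39, 26, 22, 21}
call next patient → 39; now {26, 22, 21}
call next patient → 26; now {22, 21}
insert 41 → {41, 22, 21}
call next patient → 41; now {22, 21}
call next patient → 22; now {21}
call next patient → 21; now {}
insert 31 → {31}
call next patient → 31; now {}
insert 19 → {19}
call next patient → 19; now {}
insert 20 → {20}
insert 42 → {42, 20}
insert 37 → {42, 37, 20}
insert 30 → {42, 37, 30, 20}
insert 34 → {42, 37, 34, 30, 20}
call next patient → 42; now {37, 34, 30, 20}
insert 28 → {37, 34, 30, 28, 20}

[37, 34, 30, 28, 20]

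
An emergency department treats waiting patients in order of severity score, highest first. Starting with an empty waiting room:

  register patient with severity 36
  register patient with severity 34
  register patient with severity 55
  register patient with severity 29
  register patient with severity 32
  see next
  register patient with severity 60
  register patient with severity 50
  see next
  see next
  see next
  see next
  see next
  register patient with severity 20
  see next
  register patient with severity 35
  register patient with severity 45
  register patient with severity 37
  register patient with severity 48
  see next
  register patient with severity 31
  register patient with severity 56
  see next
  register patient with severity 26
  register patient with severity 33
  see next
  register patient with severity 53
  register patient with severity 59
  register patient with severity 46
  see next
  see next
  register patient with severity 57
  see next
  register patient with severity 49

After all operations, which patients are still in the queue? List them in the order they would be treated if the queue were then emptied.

insert 36 → {36}
insert 34 → {36, 34}
insert 55 → {55, 36, 34}
insert 29 → {55, 36, 34, 29}
insert 32 → {55, 36, 34, 32, 29}
see next → 55; now {36, 34, 32, 29}
insert 60 → {60, 36, 34, 32, 29}
insert 50 → {60, 50, 36, 34, 32, 29}
see next → 60; now {50, 36, 34, 32, 29}
see next → 50; now {36, 34, 32, 29}
see next → 36; now {34, 32, 29}
see next → 34; now {32, 29}
see next → 32; now {29}
insert 20 → {29, 20}
see next → 29; now {20}
insert 35 → {35, 20}
insert 45 → {45, 35, 20}
insert 37 → {45, 37, 35, 20}
insert 48 → {48, 45, 37, 35, 20}
see next → 48; now {45, 37, 35, 20}
insert 31 → {45, 37, 35, 31, 20}
insert 56 → {56, 45, 37, 35, 31, 20}
see next → 56; now {45, 37, 35, 31, 20}
insert 26 → {45, 37, 35, 31, 26, 20}
insert 33 → {45, 37, 35, 33, 31, 26, 20}
see next → 45; now {37, 35, 33, 31, 26, 20}
insert 53 → {53, 37, 35, 33, 31, 26, 20}
insert 59 → {59, 53, 37, 35, 33, 31, 26, 20}
insert 46 → {59, 53, 46, 37, 35, 33, 31, 26, 20}
see next → 59; now {53, 46, 37, 35, 33, 31, 26, 20}
see next → 53; now {46, 37, 35, 33, 31, 26, 20}
insert 57 → {57, 46, 37, 35, 33, 31, 26, 20}
see next → 57; now {46, 37, 35, 33, 31, 26, 20}
insert 49 → {49, 46, 37, 35, 33, 31, 26, 20}

49, 46, 37, 35, 33, 31, 26, 20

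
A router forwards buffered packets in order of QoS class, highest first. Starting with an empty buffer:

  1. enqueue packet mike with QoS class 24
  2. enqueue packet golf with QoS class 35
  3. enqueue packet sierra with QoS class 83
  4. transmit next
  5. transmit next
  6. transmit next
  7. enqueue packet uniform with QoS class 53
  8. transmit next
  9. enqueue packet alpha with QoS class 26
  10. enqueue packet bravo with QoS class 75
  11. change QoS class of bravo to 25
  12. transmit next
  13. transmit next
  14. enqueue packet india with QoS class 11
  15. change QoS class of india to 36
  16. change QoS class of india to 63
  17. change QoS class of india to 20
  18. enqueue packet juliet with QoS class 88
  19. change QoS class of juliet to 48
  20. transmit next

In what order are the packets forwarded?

add mike (QoS class 24) → {mike:24}
add golf (QoS class 35) → {golf:35, mike:24}
add sierra (QoS class 83) → {sierra:83, golf:35, mike:24}
transmit next → sierra; now {golf:35, mike:24}
transmit next → golf; now {mike:24}
transmit next → mike; now {}
add uniform (QoS class 53) → {uniform:53}
transmit next → uniform; now {}
add alpha (QoS class 26) → {alpha:26}
add bravo (QoS class 75) → {bravo:75, alpha:26}
update bravo to QoS class 25 → {alpha:26, bravo:25}
transmit next → alpha; now {bravo:25}
transmit next → bravo; now {}
add india (QoS class 11) → {india:11}
update india to QoS class 36 → {india:36}
update india to QoS class 63 → {india:63}
update india to QoS class 20 → {india:20}
add juliet (QoS class 88) → {juliet:88, india:20}
update juliet to QoS class 48 → {juliet:48, india:20}
transmit next → juliet; now {india:20}

sierra, golf, mike, uniform, alpha, bravo, juliet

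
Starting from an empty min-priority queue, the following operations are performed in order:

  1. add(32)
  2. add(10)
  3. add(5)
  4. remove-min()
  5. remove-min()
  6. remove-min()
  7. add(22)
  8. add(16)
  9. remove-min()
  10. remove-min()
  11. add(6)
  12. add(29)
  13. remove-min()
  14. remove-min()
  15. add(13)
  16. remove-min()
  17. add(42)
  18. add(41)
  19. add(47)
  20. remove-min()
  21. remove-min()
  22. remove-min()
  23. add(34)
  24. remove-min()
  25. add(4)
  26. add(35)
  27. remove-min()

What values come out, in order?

5, 10, 32, 16, 22, 6, 29, 13, 41, 42, 47, 34, 4

insert 32 → {32}
insert 10 → {10, 32}
insert 5 → {5, 10, 32}
remove-min → 5; now {10, 32}
remove-min → 10; now {32}
remove-min → 32; now {}
insert 22 → {22}
insert 16 → {16, 22}
remove-min → 16; now {22}
remove-min → 22; now {}
insert 6 → {6}
insert 29 → {6, 29}
remove-min → 6; now {29}
remove-min → 29; now {}
insert 13 → {13}
remove-min → 13; now {}
insert 42 → {42}
insert 41 → {41, 42}
insert 47 → {41, 42, 47}
remove-min → 41; now {42, 47}
remove-min → 42; now {47}
remove-min → 47; now {}
insert 34 → {34}
remove-min → 34; now {}
insert 4 → {4}
insert 35 → {4, 35}
remove-min → 4; now {35}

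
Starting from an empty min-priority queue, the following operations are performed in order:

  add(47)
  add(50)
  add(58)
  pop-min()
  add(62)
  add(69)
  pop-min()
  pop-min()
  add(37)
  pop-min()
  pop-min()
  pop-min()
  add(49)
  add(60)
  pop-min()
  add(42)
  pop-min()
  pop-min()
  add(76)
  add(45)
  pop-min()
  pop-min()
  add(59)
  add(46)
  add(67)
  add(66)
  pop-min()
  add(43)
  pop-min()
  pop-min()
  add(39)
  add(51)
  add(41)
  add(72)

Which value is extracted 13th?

43

insert 47 → {47}
insert 50 → {47, 50}
insert 58 → {47, 50, 58}
pop-min → 47; now {50, 58}
insert 62 → {50, 58, 62}
insert 69 → {50, 58, 62, 69}
pop-min → 50; now {58, 62, 69}
pop-min → 58; now {62, 69}
insert 37 → {37, 62, 69}
pop-min → 37; now {62, 69}
pop-min → 62; now {69}
pop-min → 69; now {}
insert 49 → {49}
insert 60 → {49, 60}
pop-min → 49; now {60}
insert 42 → {42, 60}
pop-min → 42; now {60}
pop-min → 60; now {}
insert 76 → {76}
insert 45 → {45, 76}
pop-min → 45; now {76}
pop-min → 76; now {}
insert 59 → {59}
insert 46 → {46, 59}
insert 67 → {46, 59, 67}
insert 66 → {46, 59, 66, 67}
pop-min → 46; now {59, 66, 67}
insert 43 → {43, 59, 66, 67}
pop-min → 43; now {59, 66, 67}
pop-min → 59; now {66, 67}
insert 39 → {39, 66, 67}
insert 51 → {39, 51, 66, 67}
insert 41 → {39, 41, 51, 66, 67}
insert 72 → {39, 41, 51, 66, 67, 72}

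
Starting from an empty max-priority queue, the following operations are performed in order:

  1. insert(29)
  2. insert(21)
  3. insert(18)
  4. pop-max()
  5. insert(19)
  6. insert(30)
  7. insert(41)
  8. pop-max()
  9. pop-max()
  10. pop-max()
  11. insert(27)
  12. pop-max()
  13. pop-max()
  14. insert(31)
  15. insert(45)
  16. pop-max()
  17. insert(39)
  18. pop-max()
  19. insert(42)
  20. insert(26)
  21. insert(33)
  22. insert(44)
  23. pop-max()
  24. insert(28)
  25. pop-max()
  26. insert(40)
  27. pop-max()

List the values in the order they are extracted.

29, 41, 30, 21, 27, 19, 45, 39, 44, 42, 40

insert 29 → {29}
insert 21 → {29, 21}
insert 18 → {29, 21, 18}
pop-max → 29; now {21, 18}
insert 19 → {21, 19, 18}
insert 30 → {30, 21, 19, 18}
insert 41 → {41, 30, 21, 19, 18}
pop-max → 41; now {30, 21, 19, 18}
pop-max → 30; now {21, 19, 18}
pop-max → 21; now {19, 18}
insert 27 → {27, 19, 18}
pop-max → 27; now {19, 18}
pop-max → 19; now {18}
insert 31 → {31, 18}
insert 45 → {45, 31, 18}
pop-max → 45; now {31, 18}
insert 39 → {39, 31, 18}
pop-max → 39; now {31, 18}
insert 42 → {42, 31, 18}
insert 26 → {42, 31, 26, 18}
insert 33 → {42, 33, 31, 26, 18}
insert 44 → {44, 42, 33, 31, 26, 18}
pop-max → 44; now {42, 33, 31, 26, 18}
insert 28 → {42, 33, 31, 28, 26, 18}
pop-max → 42; now {33, 31, 28, 26, 18}
insert 40 → {40, 33, 31, 28, 26, 18}
pop-max → 40; now {33, 31, 28, 26, 18}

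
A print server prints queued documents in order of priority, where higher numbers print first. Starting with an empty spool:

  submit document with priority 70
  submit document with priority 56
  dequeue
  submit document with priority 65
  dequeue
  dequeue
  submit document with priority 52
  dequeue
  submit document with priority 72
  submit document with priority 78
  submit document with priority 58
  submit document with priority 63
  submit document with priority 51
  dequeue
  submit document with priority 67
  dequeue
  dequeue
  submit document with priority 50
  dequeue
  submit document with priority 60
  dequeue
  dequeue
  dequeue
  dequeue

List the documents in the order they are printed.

insert 70 → {70}
insert 56 → {70, 56}
dequeue → 70; now {56}
insert 65 → {65, 56}
dequeue → 65; now {56}
dequeue → 56; now {}
insert 52 → {52}
dequeue → 52; now {}
insert 72 → {72}
insert 78 → {78, 72}
insert 58 → {78, 72, 58}
insert 63 → {78, 72, 63, 58}
insert 51 → {78, 72, 63, 58, 51}
dequeue → 78; now {72, 63, 58, 51}
insert 67 → {72, 67, 63, 58, 51}
dequeue → 72; now {67, 63, 58, 51}
dequeue → 67; now {63, 58, 51}
insert 50 → {63, 58, 51, 50}
dequeue → 63; now {58, 51, 50}
insert 60 → {60, 58, 51, 50}
dequeue → 60; now {58, 51, 50}
dequeue → 58; now {51, 50}
dequeue → 51; now {50}
dequeue → 50; now {}

70 → 65 → 56 → 52 → 78 → 72 → 67 → 63 → 60 → 58 → 51 → 50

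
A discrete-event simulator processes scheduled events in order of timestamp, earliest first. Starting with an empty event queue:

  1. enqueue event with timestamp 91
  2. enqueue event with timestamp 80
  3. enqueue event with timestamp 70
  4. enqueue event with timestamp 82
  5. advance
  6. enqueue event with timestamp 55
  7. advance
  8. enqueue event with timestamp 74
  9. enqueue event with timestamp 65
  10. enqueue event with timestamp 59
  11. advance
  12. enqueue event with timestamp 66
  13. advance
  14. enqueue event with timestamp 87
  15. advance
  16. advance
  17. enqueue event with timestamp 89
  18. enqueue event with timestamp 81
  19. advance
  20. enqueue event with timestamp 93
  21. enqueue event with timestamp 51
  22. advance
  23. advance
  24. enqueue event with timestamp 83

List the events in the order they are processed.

[70, 55, 59, 65, 66, 74, 80, 51, 81]

insert 91 → {91}
insert 80 → {80, 91}
insert 70 → {70, 80, 91}
insert 82 → {70, 80, 82, 91}
advance → 70; now {80, 82, 91}
insert 55 → {55, 80, 82, 91}
advance → 55; now {80, 82, 91}
insert 74 → {74, 80, 82, 91}
insert 65 → {65, 74, 80, 82, 91}
insert 59 → {59, 65, 74, 80, 82, 91}
advance → 59; now {65, 74, 80, 82, 91}
insert 66 → {65, 66, 74, 80, 82, 91}
advance → 65; now {66, 74, 80, 82, 91}
insert 87 → {66, 74, 80, 82, 87, 91}
advance → 66; now {74, 80, 82, 87, 91}
advance → 74; now {80, 82, 87, 91}
insert 89 → {80, 82, 87, 89, 91}
insert 81 → {80, 81, 82, 87, 89, 91}
advance → 80; now {81, 82, 87, 89, 91}
insert 93 → {81, 82, 87, 89, 91, 93}
insert 51 → {51, 81, 82, 87, 89, 91, 93}
advance → 51; now {81, 82, 87, 89, 91, 93}
advance → 81; now {82, 87, 89, 91, 93}
insert 83 → {82, 83, 87, 89, 91, 93}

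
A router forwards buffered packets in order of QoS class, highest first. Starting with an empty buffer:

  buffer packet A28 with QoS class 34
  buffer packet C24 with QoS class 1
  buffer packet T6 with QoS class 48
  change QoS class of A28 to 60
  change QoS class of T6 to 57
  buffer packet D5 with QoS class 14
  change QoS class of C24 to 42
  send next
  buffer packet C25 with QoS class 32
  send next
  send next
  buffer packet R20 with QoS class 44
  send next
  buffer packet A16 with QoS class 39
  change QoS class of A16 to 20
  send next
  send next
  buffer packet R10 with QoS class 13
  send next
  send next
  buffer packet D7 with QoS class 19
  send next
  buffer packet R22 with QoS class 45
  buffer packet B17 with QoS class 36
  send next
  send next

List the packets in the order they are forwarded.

add A28 (QoS class 34) → {A28:34}
add C24 (QoS class 1) → {A28:34, C24:1}
add T6 (QoS class 48) → {T6:48, A28:34, C24:1}
update A28 to QoS class 60 → {A28:60, T6:48, C24:1}
update T6 to QoS class 57 → {A28:60, T6:57, C24:1}
add D5 (QoS class 14) → {A28:60, T6:57, D5:14, C24:1}
update C24 to QoS class 42 → {A28:60, T6:57, C24:42, D5:14}
send next → A28; now {T6:57, C24:42, D5:14}
add C25 (QoS class 32) → {T6:57, C24:42, C25:32, D5:14}
send next → T6; now {C24:42, C25:32, D5:14}
send next → C24; now {C25:32, D5:14}
add R20 (QoS class 44) → {R20:44, C25:32, D5:14}
send next → R20; now {C25:32, D5:14}
add A16 (QoS class 39) → {A16:39, C25:32, D5:14}
update A16 to QoS class 20 → {C25:32, A16:20, D5:14}
send next → C25; now {A16:20, D5:14}
send next → A16; now {D5:14}
add R10 (QoS class 13) → {D5:14, R10:13}
send next → D5; now {R10:13}
send next → R10; now {}
add D7 (QoS class 19) → {D7:19}
send next → D7; now {}
add R22 (QoS class 45) → {R22:45}
add B17 (QoS class 36) → {R22:45, B17:36}
send next → R22; now {B17:36}
send next → B17; now {}

A28 → T6 → C24 → R20 → C25 → A16 → D5 → R10 → D7 → R22 → B17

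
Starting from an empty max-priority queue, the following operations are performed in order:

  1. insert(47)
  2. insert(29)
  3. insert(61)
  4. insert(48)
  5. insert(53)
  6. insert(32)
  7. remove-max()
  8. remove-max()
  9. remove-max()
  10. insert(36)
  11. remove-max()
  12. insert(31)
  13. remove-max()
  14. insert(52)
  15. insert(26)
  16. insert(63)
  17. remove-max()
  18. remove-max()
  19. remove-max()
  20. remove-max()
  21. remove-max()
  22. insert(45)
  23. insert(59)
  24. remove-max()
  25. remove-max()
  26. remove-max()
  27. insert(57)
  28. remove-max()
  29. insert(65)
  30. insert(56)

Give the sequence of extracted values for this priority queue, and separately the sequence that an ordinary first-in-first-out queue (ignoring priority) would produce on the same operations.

priority queue: [61, 53, 48, 47, 36, 63, 52, 32, 31, 29, 59, 45, 26, 57]; FIFO queue: 47, 29, 61, 48, 53, 32, 36, 31, 52, 26, 63, 45, 59, 57

insert 47 → {47}
insert 29 → {47, 29}
insert 61 → {61, 47, 29}
insert 48 → {61, 48, 47, 29}
insert 53 → {61, 53, 48, 47, 29}
insert 32 → {61, 53, 48, 47, 32, 29}
remove-max → 61; now {53, 48, 47, 32, 29}
remove-max → 53; now {48, 47, 32, 29}
remove-max → 48; now {47, 32, 29}
insert 36 → {47, 36, 32, 29}
remove-max → 47; now {36, 32, 29}
insert 31 → {36, 32, 31, 29}
remove-max → 36; now {32, 31, 29}
insert 52 → {52, 32, 31, 29}
insert 26 → {52, 32, 31, 29, 26}
insert 63 → {63, 52, 32, 31, 29, 26}
remove-max → 63; now {52, 32, 31, 29, 26}
remove-max → 52; now {32, 31, 29, 26}
remove-max → 32; now {31, 29, 26}
remove-max → 31; now {29, 26}
remove-max → 29; now {26}
insert 45 → {45, 26}
insert 59 → {59, 45, 26}
remove-max → 59; now {45, 26}
remove-max → 45; now {26}
remove-max → 26; now {}
insert 57 → {57}
remove-max → 57; now {}
insert 65 → {65}
insert 56 → {65, 56}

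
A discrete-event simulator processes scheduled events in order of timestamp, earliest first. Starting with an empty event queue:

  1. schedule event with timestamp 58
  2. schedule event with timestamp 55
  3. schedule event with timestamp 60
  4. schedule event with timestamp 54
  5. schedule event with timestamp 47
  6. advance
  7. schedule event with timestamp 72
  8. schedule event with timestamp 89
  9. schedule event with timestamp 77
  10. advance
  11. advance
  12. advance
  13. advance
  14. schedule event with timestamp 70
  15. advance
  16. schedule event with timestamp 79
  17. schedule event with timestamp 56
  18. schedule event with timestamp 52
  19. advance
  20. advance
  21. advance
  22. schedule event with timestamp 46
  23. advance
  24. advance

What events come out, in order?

insert 58 → {58}
insert 55 → {55, 58}
insert 60 → {55, 58, 60}
insert 54 → {54, 55, 58, 60}
insert 47 → {47, 54, 55, 58, 60}
advance → 47; now {54, 55, 58, 60}
insert 72 → {54, 55, 58, 60, 72}
insert 89 → {54, 55, 58, 60, 72, 89}
insert 77 → {54, 55, 58, 60, 72, 77, 89}
advance → 54; now {55, 58, 60, 72, 77, 89}
advance → 55; now {58, 60, 72, 77, 89}
advance → 58; now {60, 72, 77, 89}
advance → 60; now {72, 77, 89}
insert 70 → {70, 72, 77, 89}
advance → 70; now {72, 77, 89}
insert 79 → {72, 77, 79, 89}
insert 56 → {56, 72, 77, 79, 89}
insert 52 → {52, 56, 72, 77, 79, 89}
advance → 52; now {56, 72, 77, 79, 89}
advance → 56; now {72, 77, 79, 89}
advance → 72; now {77, 79, 89}
insert 46 → {46, 77, 79, 89}
advance → 46; now {77, 79, 89}
advance → 77; now {79, 89}

47 → 54 → 55 → 58 → 60 → 70 → 52 → 56 → 72 → 46 → 77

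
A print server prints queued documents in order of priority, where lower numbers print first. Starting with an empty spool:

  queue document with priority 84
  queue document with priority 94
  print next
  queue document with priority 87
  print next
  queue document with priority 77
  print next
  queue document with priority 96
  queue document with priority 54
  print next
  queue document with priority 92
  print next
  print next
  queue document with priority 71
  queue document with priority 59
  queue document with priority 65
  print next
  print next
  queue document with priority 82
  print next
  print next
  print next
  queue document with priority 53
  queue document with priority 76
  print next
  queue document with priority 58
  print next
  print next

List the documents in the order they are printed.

insert 84 → {84}
insert 94 → {84, 94}
print next → 84; now {94}
insert 87 → {87, 94}
print next → 87; now {94}
insert 77 → {77, 94}
print next → 77; now {94}
insert 96 → {94, 96}
insert 54 → {54, 94, 96}
print next → 54; now {94, 96}
insert 92 → {92, 94, 96}
print next → 92; now {94, 96}
print next → 94; now {96}
insert 71 → {71, 96}
insert 59 → {59, 71, 96}
insert 65 → {59, 65, 71, 96}
print next → 59; now {65, 71, 96}
print next → 65; now {71, 96}
insert 82 → {71, 82, 96}
print next → 71; now {82, 96}
print next → 82; now {96}
print next → 96; now {}
insert 53 → {53}
insert 76 → {53, 76}
print next → 53; now {76}
insert 58 → {58, 76}
print next → 58; now {76}
print next → 76; now {}

84, 87, 77, 54, 92, 94, 59, 65, 71, 82, 96, 53, 58, 76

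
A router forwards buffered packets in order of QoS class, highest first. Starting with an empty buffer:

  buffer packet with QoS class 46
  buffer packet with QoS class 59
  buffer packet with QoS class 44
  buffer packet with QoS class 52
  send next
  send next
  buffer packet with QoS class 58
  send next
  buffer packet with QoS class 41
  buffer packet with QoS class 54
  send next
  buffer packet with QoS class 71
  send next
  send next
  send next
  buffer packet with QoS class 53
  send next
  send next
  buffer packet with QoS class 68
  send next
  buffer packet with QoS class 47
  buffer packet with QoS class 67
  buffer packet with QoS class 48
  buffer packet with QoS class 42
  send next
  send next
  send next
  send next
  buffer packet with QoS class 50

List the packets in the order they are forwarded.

59 → 52 → 58 → 54 → 71 → 46 → 44 → 53 → 41 → 68 → 67 → 48 → 47 → 42

insert 46 → {46}
insert 59 → {59, 46}
insert 44 → {59, 46, 44}
insert 52 → {59, 52, 46, 44}
send next → 59; now {52, 46, 44}
send next → 52; now {46, 44}
insert 58 → {58, 46, 44}
send next → 58; now {46, 44}
insert 41 → {46, 44, 41}
insert 54 → {54, 46, 44, 41}
send next → 54; now {46, 44, 41}
insert 71 → {71, 46, 44, 41}
send next → 71; now {46, 44, 41}
send next → 46; now {44, 41}
send next → 44; now {41}
insert 53 → {53, 41}
send next → 53; now {41}
send next → 41; now {}
insert 68 → {68}
send next → 68; now {}
insert 47 → {47}
insert 67 → {67, 47}
insert 48 → {67, 48, 47}
insert 42 → {67, 48, 47, 42}
send next → 67; now {48, 47, 42}
send next → 48; now {47, 42}
send next → 47; now {42}
send next → 42; now {}
insert 50 → {50}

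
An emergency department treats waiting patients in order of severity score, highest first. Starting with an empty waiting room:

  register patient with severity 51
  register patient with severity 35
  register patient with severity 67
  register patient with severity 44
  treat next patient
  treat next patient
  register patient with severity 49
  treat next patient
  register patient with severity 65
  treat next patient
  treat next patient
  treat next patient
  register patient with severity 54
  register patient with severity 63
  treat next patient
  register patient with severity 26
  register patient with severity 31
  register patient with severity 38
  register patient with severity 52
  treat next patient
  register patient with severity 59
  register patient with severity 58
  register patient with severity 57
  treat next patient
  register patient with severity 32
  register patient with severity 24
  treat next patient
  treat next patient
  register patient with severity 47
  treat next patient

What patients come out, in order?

67, 51, 49, 65, 44, 35, 63, 54, 59, 58, 57, 52

insert 51 → {51}
insert 35 → {51, 35}
insert 67 → {67, 51, 35}
insert 44 → {67, 51, 44, 35}
treat next patient → 67; now {51, 44, 35}
treat next patient → 51; now {44, 35}
insert 49 → {49, 44, 35}
treat next patient → 49; now {44, 35}
insert 65 → {65, 44, 35}
treat next patient → 65; now {44, 35}
treat next patient → 44; now {35}
treat next patient → 35; now {}
insert 54 → {54}
insert 63 → {63, 54}
treat next patient → 63; now {54}
insert 26 → {54, 26}
insert 31 → {54, 31, 26}
insert 38 → {54, 38, 31, 26}
insert 52 → {54, 52, 38, 31, 26}
treat next patient → 54; now {52, 38, 31, 26}
insert 59 → {59, 52, 38, 31, 26}
insert 58 → {59, 58, 52, 38, 31, 26}
insert 57 → {59, 58, 57, 52, 38, 31, 26}
treat next patient → 59; now {58, 57, 52, 38, 31, 26}
insert 32 → {58, 57, 52, 38, 32, 31, 26}
insert 24 → {58, 57, 52, 38, 32, 31, 26, 24}
treat next patient → 58; now {57, 52, 38, 32, 31, 26, 24}
treat next patient → 57; now {52, 38, 32, 31, 26, 24}
insert 47 → {52, 47, 38, 32, 31, 26, 24}
treat next patient → 52; now {47, 38, 32, 31, 26, 24}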